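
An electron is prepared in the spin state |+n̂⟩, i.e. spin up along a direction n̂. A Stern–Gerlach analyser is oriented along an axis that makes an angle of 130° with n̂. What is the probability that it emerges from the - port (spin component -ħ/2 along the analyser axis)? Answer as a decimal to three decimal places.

For spin-½, the probability of finding spin-up along an axis at angle θ to the initial spin direction is cos²(θ/2); spin-down is sin²(θ/2).
θ = 130°, so P = sin²(65°) ≈ 0.821.

0.821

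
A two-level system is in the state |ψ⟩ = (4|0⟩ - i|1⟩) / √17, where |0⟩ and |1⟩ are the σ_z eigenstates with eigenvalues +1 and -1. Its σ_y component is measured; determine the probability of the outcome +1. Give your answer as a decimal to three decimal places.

|+y⟩ = (|0⟩ + i|1⟩)/√2, so ⟨+y|ψ⟩ = (3) / (√2·√17).
P = |3|² / 34 = 9/34.

0.265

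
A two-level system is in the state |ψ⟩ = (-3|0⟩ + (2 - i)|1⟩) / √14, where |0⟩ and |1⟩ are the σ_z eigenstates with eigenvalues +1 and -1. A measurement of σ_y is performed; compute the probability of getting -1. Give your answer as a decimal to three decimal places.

|-y⟩ = (|0⟩ - i|1⟩)/√2, so ⟨-y|ψ⟩ = (-2 + 2i) / (√2·√14).
P = |-2 + 2i|² / 28 = 8/28.

0.286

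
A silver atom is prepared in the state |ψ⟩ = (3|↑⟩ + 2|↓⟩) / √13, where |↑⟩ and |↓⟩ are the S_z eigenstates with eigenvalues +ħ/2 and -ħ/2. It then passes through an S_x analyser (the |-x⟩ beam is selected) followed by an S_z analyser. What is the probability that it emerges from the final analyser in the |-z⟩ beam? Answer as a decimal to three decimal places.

0.019

First analyser (S_x): P(|-x⟩) = |⟨-x|ψ⟩|² = 1/26.
After stage 1 the state is |-x⟩; P(|-z⟩) = |⟨-z|-x⟩|² = 1/2.
Joint probability = 1/26 × 1/2 = 0.019.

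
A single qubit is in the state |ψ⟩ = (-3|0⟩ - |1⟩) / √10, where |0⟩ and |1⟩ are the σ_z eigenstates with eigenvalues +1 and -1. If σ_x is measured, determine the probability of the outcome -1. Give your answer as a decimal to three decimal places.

0.200

|-x⟩ = (|0⟩ - |1⟩)/√2, so ⟨-x|ψ⟩ = (-2) / (√2·√10).
P = |-2|² / 20 = 4/20.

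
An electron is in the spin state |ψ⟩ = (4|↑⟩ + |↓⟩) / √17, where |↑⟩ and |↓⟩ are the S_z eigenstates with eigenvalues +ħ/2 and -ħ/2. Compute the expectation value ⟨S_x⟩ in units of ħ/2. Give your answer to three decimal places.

⟨σ_x⟩ = 2 Re(a* b)/(|a|²+|b|²) with a = 4, b = 1.
a* b = 4, so ⟨σ_x⟩ = 8/17.
⟨S_x⟩ = (ħ/2)·⟨σ_x⟩.

0.471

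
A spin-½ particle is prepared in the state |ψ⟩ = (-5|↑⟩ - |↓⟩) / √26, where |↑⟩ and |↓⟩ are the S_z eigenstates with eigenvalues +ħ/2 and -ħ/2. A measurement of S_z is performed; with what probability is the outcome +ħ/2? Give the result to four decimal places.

0.9615

The +ħ/2 outcome corresponds to |↑⟩. Its amplitude in |ψ⟩ is -5/√26.
P = |-5|² / 26 = 25/26.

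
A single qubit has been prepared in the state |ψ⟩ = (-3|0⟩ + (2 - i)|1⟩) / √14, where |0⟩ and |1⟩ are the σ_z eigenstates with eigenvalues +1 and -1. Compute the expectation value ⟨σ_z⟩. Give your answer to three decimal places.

0.286

⟨σ_z⟩ = |a|² - |b|² divided by |a|²+|b|², with a, b the |0⟩, |1⟩ amplitudes.
= (9 - 5)/14 = 4/14.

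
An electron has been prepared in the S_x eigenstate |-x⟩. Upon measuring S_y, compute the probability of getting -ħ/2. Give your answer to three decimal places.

In the S_z basis, |-x⟩ = (|↑⟩ - |↓⟩)/√2 and |-y⟩ = (|↑⟩ - i|↓⟩)/√2.
|⟨-y|-x⟩|² = 1/2.

0.500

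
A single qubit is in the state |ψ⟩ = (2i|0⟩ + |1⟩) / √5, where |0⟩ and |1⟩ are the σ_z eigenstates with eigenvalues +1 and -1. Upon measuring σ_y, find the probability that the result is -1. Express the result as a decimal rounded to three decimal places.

|-y⟩ = (|0⟩ - i|1⟩)/√2, so ⟨-y|ψ⟩ = (3i) / (√2·√5).
P = |3i|² / 10 = 9/10.

0.900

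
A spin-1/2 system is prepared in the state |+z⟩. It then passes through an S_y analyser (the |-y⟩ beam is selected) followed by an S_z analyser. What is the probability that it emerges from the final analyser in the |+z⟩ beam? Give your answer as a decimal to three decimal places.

First analyser (S_y): from |+z⟩, P(|-y⟩) = 1/2.
After stage 1 the state is |-y⟩; P(|+z⟩) = |⟨+z|-y⟩|² = 1/2.
Joint probability = 1/2 × 1/2 = 0.250.

0.250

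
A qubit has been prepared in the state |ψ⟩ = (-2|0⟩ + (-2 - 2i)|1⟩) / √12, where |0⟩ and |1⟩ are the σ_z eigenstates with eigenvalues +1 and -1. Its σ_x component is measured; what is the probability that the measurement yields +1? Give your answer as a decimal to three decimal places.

|+x⟩ = (|0⟩ + |1⟩)/√2, so ⟨+x|ψ⟩ = (-4 - 2i) / (√2·√12).
P = |-4 - 2i|² / 24 = 20/24.

0.833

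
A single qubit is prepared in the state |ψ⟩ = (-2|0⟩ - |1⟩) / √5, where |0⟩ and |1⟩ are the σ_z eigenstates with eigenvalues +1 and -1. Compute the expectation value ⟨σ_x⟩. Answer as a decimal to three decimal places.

⟨σ_x⟩ = 2 Re(a* b)/(|a|²+|b|²) with a = -2, b = -1.
a* b = 2, so ⟨σ_x⟩ = 4/5.

0.800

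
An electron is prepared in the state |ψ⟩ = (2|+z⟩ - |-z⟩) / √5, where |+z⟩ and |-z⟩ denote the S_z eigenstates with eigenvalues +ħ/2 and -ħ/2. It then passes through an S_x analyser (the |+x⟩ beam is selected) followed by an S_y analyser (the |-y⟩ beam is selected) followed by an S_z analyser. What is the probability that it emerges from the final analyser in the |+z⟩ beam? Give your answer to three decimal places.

First analyser (S_x): P(|+x⟩) = |⟨+x|ψ⟩|² = 1/10.
After stage 1 the state is |+x⟩; P(|-y⟩) = |⟨-y|+x⟩|² = 1/2.
After stage 2 the state is |-y⟩; P(|+z⟩) = |⟨+z|-y⟩|² = 1/2.
Joint probability = 1/10 × 1/2 × 1/2 = 0.025.

0.025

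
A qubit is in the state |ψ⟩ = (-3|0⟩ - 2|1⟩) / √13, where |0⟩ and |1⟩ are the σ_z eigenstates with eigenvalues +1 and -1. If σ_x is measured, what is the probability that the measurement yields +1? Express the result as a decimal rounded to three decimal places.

|+x⟩ = (|0⟩ + |1⟩)/√2, so ⟨+x|ψ⟩ = (-5) / (√2·√13).
P = |-5|² / 26 = 25/26.

0.962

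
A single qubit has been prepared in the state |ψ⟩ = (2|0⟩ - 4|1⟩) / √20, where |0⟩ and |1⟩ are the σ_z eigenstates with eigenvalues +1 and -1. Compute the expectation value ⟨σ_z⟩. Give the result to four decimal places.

⟨σ_z⟩ = |a|² - |b|² divided by |a|²+|b|², with a, b the |0⟩, |1⟩ amplitudes.
= (4 - 16)/20 = -12/20.

-0.6000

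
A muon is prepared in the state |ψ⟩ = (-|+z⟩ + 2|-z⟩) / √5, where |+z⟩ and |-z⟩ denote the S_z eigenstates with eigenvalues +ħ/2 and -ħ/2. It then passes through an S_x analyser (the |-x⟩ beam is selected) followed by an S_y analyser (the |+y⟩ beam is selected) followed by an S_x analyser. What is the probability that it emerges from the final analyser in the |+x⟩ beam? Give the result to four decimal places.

0.2250

First analyser (S_x): P(|-x⟩) = |⟨-x|ψ⟩|² = 9/10.
After stage 1 the state is |-x⟩; P(|+y⟩) = |⟨+y|-x⟩|² = 1/2.
After stage 2 the state is |+y⟩; P(|+x⟩) = |⟨+x|+y⟩|² = 1/2.
Joint probability = 9/10 × 1/2 × 1/2 = 0.2250.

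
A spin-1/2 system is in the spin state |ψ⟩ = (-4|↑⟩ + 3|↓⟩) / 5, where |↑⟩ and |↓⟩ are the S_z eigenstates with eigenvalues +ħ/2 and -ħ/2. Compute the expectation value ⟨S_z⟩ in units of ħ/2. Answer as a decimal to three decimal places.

⟨σ_z⟩ = |a|² - |b|² divided by |a|²+|b|², with a, b the |↑⟩, |↓⟩ amplitudes.
= (16 - 9)/25 = 7/25.
⟨S_z⟩ = (ħ/2)·⟨σ_z⟩.

0.280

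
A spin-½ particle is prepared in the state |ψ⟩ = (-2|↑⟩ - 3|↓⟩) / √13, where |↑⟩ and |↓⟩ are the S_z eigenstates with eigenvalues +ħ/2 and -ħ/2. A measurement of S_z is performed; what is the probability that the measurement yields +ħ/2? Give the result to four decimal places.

0.3077

The +ħ/2 outcome corresponds to |↑⟩. Its amplitude in |ψ⟩ is -2/√13.
P = |-2|² / 13 = 4/13.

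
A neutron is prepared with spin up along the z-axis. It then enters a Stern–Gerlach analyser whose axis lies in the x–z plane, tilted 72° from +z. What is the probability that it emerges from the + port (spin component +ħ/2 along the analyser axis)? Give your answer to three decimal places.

For spin-½, the probability of finding spin-up along an axis at angle θ to the initial spin direction is cos²(θ/2); spin-down is sin²(θ/2).
θ = 72°, so P = cos²(36°) ≈ 0.655.

0.655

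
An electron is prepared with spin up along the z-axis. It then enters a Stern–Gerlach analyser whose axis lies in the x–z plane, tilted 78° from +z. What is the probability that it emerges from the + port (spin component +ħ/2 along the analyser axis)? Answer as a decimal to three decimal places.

For spin-½, the probability of finding spin-up along an axis at angle θ to the initial spin direction is cos²(θ/2); spin-down is sin²(θ/2).
θ = 78°, so P = cos²(39°) ≈ 0.604.

0.604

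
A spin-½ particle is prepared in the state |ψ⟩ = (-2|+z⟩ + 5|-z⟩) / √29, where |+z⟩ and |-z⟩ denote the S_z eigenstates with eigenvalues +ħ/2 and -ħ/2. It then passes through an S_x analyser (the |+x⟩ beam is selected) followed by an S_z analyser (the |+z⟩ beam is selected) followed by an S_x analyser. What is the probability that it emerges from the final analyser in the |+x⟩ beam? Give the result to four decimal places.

First analyser (S_x): P(|+x⟩) = |⟨+x|ψ⟩|² = 9/58.
After stage 1 the state is |+x⟩; P(|+z⟩) = |⟨+z|+x⟩|² = 1/2.
After stage 2 the state is |+z⟩; P(|+x⟩) = |⟨+x|+z⟩|² = 1/2.
Joint probability = 9/58 × 1/2 × 1/2 = 0.0388.

0.0388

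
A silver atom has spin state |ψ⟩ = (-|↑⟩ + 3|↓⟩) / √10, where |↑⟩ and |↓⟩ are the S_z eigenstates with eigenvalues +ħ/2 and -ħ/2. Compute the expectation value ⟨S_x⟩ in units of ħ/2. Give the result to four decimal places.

-0.6000

⟨σ_x⟩ = 2 Re(a* b)/(|a|²+|b|²) with a = -1, b = 3.
a* b = -3, so ⟨σ_x⟩ = -6/10.
⟨S_x⟩ = (ħ/2)·⟨σ_x⟩.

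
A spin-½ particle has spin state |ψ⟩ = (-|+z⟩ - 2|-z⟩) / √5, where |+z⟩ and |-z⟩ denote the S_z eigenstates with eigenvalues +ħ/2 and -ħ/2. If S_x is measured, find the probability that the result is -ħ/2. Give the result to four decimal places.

0.1000

|-x⟩ = (|+z⟩ - |-z⟩)/√2, so ⟨-x|ψ⟩ = (1) / (√2·√5).
P = |1|² / 10 = 1/10.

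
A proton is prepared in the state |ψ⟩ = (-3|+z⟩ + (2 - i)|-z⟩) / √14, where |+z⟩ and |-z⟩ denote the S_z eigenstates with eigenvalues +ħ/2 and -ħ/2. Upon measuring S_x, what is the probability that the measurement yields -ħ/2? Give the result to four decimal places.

|-x⟩ = (|+z⟩ - |-z⟩)/√2, so ⟨-x|ψ⟩ = (-5 + i) / (√2·√14).
P = |-5 + i|² / 28 = 26/28.

0.9286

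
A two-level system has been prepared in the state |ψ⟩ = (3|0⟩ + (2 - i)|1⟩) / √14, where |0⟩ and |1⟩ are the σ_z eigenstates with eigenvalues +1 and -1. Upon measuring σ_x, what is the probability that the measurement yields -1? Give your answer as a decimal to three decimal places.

|-x⟩ = (|0⟩ - |1⟩)/√2, so ⟨-x|ψ⟩ = (1 + i) / (√2·√14).
P = |1 + i|² / 28 = 2/28.

0.071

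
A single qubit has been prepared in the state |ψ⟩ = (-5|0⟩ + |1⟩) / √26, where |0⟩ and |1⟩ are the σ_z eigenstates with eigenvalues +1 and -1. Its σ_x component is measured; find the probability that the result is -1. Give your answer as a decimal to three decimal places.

0.692

|-x⟩ = (|0⟩ - |1⟩)/√2, so ⟨-x|ψ⟩ = (-6) / (√2·√26).
P = |-6|² / 52 = 36/52.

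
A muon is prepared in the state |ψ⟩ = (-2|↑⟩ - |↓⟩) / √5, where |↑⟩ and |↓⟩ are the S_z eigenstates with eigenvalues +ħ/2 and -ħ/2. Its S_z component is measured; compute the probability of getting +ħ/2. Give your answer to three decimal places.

The +ħ/2 outcome corresponds to |↑⟩. Its amplitude in |ψ⟩ is -2/√5.
P = |-2|² / 5 = 4/5.

0.800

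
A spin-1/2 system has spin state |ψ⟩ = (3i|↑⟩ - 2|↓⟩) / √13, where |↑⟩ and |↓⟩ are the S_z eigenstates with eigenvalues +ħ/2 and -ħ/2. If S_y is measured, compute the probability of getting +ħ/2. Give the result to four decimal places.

|+y⟩ = (|↑⟩ + i|↓⟩)/√2, so ⟨+y|ψ⟩ = (5i) / (√2·√13).
P = |5i|² / 26 = 25/26.

0.9615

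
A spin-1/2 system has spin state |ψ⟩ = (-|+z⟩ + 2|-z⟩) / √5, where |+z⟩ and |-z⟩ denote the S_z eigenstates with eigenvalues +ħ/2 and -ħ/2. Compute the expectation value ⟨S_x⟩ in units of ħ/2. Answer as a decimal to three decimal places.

⟨σ_x⟩ = 2 Re(a* b)/(|a|²+|b|²) with a = -1, b = 2.
a* b = -2, so ⟨σ_x⟩ = -4/5.
⟨S_x⟩ = (ħ/2)·⟨σ_x⟩.

-0.800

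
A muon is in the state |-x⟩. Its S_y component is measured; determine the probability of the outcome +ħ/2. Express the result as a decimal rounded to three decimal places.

0.500

In the S_z basis, |-x⟩ = (|↑⟩ - |↓⟩)/√2 and |+y⟩ = (|↑⟩ + i|↓⟩)/√2.
|⟨+y|-x⟩|² = 1/2.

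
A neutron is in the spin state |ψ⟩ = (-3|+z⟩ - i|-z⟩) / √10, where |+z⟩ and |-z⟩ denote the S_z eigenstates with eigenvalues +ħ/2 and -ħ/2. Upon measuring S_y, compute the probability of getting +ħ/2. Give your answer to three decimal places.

0.800

|+y⟩ = (|+z⟩ + i|-z⟩)/√2, so ⟨+y|ψ⟩ = (-4) / (√2·√10).
P = |-4|² / 20 = 16/20.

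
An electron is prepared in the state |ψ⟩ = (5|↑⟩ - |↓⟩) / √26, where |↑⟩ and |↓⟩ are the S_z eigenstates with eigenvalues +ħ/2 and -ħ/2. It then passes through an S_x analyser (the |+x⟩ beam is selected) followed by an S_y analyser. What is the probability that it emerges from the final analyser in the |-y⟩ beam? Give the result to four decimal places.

0.1538

First analyser (S_x): P(|+x⟩) = |⟨+x|ψ⟩|² = 16/52.
After stage 1 the state is |+x⟩; P(|-y⟩) = |⟨-y|+x⟩|² = 1/2.
Joint probability = 16/52 × 1/2 = 0.1538.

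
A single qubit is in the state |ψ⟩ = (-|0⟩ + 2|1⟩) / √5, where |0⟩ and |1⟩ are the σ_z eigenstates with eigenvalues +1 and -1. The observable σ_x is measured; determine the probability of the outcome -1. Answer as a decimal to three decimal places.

0.900

|-x⟩ = (|0⟩ - |1⟩)/√2, so ⟨-x|ψ⟩ = (-3) / (√2·√5).
P = |-3|² / 10 = 9/10.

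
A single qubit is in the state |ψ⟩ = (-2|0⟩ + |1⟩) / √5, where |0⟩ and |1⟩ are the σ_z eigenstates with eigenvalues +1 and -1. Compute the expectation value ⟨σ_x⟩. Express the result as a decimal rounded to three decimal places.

⟨σ_x⟩ = 2 Re(a* b)/(|a|²+|b|²) with a = -2, b = 1.
a* b = -2, so ⟨σ_x⟩ = -4/5.

-0.800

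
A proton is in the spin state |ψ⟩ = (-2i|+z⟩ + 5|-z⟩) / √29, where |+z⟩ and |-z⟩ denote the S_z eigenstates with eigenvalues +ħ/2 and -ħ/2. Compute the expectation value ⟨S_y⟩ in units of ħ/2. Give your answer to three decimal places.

0.690

⟨σ_y⟩ = 2 Im(a* b)/(|a|²+|b|²) with a = -2i, b = 5.
a* b = 10i, so ⟨σ_y⟩ = 20/29.
⟨S_y⟩ = (ħ/2)·⟨σ_y⟩.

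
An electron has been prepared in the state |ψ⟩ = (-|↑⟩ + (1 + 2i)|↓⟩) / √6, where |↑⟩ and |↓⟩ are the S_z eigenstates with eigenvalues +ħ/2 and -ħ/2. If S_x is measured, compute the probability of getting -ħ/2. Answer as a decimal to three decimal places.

|-x⟩ = (|↑⟩ - |↓⟩)/√2, so ⟨-x|ψ⟩ = (-2 - 2i) / (√2·√6).
P = |-2 - 2i|² / 12 = 8/12.

0.667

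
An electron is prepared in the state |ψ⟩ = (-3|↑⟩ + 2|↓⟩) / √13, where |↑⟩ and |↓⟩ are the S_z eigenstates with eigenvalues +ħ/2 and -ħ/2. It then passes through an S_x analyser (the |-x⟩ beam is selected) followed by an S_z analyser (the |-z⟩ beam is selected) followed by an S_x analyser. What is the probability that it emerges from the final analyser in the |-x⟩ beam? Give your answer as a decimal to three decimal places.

0.240

First analyser (S_x): P(|-x⟩) = |⟨-x|ψ⟩|² = 25/26.
After stage 1 the state is |-x⟩; P(|-z⟩) = |⟨-z|-x⟩|² = 1/2.
After stage 2 the state is |-z⟩; P(|-x⟩) = |⟨-x|-z⟩|² = 1/2.
Joint probability = 25/26 × 1/2 × 1/2 = 0.240.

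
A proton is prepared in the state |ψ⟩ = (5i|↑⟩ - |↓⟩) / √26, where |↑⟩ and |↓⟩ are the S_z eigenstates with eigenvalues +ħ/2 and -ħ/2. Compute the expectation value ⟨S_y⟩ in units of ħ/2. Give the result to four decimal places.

0.3846

⟨σ_y⟩ = 2 Im(a* b)/(|a|²+|b|²) with a = 5i, b = -1.
a* b = 5i, so ⟨σ_y⟩ = 10/26.
⟨S_y⟩ = (ħ/2)·⟨σ_y⟩.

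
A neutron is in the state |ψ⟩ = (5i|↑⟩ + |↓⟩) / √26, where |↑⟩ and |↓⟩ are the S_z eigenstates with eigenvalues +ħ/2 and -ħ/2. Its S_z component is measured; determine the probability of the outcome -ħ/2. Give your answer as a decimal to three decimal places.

The -ħ/2 outcome corresponds to |↓⟩. Its amplitude in |ψ⟩ is 1/√26.
P = |1|² / 26 = 1/26.

0.038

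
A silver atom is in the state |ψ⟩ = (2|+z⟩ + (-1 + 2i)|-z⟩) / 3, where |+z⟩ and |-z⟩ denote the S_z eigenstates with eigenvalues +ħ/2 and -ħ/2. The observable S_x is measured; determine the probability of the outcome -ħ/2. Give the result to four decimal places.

|-x⟩ = (|+z⟩ - |-z⟩)/√2, so ⟨-x|ψ⟩ = (3 - 2i) / (√2·3).
P = |3 - 2i|² / 18 = 13/18.

0.7222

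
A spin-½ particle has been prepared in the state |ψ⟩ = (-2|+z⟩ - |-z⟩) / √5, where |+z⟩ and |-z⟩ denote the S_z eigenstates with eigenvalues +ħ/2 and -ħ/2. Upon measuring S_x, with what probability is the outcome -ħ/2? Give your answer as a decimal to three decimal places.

|-x⟩ = (|+z⟩ - |-z⟩)/√2, so ⟨-x|ψ⟩ = (-1) / (√2·√5).
P = |-1|² / 10 = 1/10.

0.100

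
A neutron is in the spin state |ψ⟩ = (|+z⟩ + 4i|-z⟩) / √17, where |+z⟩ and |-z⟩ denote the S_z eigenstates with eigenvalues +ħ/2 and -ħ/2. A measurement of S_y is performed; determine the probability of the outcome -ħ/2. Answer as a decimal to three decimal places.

|-y⟩ = (|+z⟩ - i|-z⟩)/√2, so ⟨-y|ψ⟩ = (-3) / (√2·√17).
P = |-3|² / 34 = 9/34.

0.265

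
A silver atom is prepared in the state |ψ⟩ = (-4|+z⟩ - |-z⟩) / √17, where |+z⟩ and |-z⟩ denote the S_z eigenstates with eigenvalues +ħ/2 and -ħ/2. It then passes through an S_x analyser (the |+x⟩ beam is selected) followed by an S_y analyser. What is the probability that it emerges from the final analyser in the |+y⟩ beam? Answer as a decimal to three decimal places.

0.368

First analyser (S_x): P(|+x⟩) = |⟨+x|ψ⟩|² = 25/34.
After stage 1 the state is |+x⟩; P(|+y⟩) = |⟨+y|+x⟩|² = 1/2.
Joint probability = 25/34 × 1/2 = 0.368.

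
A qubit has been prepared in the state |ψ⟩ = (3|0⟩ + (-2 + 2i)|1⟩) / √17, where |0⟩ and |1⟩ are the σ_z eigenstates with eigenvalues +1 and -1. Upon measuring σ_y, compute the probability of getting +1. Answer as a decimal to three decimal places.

|+y⟩ = (|0⟩ + i|1⟩)/√2, so ⟨+y|ψ⟩ = (5 + 2i) / (√2·√17).
P = |5 + 2i|² / 34 = 29/34.

0.853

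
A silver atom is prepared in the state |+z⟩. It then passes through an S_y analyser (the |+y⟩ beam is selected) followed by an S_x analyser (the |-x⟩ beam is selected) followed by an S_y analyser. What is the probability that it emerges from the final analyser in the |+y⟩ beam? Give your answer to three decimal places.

0.125

First analyser (S_y): from |+z⟩, P(|+y⟩) = 1/2.
After stage 1 the state is |+y⟩; P(|-x⟩) = |⟨-x|+y⟩|² = 1/2.
After stage 2 the state is |-x⟩; P(|+y⟩) = |⟨+y|-x⟩|² = 1/2.
Joint probability = 1/2 × 1/2 × 1/2 = 0.125.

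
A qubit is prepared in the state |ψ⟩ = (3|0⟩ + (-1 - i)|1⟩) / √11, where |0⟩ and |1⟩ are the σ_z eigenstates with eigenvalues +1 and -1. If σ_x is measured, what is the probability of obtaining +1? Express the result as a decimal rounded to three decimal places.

|+x⟩ = (|0⟩ + |1⟩)/√2, so ⟨+x|ψ⟩ = (2 - i) / (√2·√11).
P = |2 - i|² / 22 = 5/22.

0.227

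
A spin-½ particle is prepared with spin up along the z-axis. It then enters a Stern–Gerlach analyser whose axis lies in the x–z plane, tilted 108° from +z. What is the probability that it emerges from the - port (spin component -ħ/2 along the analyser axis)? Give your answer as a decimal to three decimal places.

For spin-½, the probability of finding spin-up along an axis at angle θ to the initial spin direction is cos²(θ/2); spin-down is sin²(θ/2).
θ = 108°, so P = sin²(54°) ≈ 0.655.

0.655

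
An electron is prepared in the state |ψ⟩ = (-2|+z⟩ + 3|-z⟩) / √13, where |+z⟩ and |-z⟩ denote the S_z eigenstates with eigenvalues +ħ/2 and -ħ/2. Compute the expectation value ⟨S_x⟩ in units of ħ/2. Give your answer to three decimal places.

⟨σ_x⟩ = 2 Re(a* b)/(|a|²+|b|²) with a = -2, b = 3.
a* b = -6, so ⟨σ_x⟩ = -12/13.
⟨S_x⟩ = (ħ/2)·⟨σ_x⟩.

-0.923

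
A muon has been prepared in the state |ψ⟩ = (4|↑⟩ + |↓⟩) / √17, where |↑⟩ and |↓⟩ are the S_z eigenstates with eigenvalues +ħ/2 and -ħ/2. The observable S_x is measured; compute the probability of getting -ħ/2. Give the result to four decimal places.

0.2647

|-x⟩ = (|↑⟩ - |↓⟩)/√2, so ⟨-x|ψ⟩ = (3) / (√2·√17).
P = |3|² / 34 = 9/34.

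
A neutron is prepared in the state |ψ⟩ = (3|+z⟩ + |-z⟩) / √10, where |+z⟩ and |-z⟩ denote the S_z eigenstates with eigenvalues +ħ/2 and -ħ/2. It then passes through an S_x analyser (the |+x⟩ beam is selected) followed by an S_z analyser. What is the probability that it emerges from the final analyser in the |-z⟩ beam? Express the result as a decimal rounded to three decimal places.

0.400

First analyser (S_x): P(|+x⟩) = |⟨+x|ψ⟩|² = 16/20.
After stage 1 the state is |+x⟩; P(|-z⟩) = |⟨-z|+x⟩|² = 1/2.
Joint probability = 16/20 × 1/2 = 0.400.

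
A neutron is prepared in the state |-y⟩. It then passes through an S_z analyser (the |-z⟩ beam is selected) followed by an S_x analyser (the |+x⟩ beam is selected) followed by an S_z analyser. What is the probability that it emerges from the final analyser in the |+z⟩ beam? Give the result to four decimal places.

0.1250

First analyser (S_z): from |-y⟩, P(|-z⟩) = 1/2.
After stage 1 the state is |-z⟩; P(|+x⟩) = |⟨+x|-z⟩|² = 1/2.
After stage 2 the state is |+x⟩; P(|+z⟩) = |⟨+z|+x⟩|² = 1/2.
Joint probability = 1/2 × 1/2 × 1/2 = 0.1250.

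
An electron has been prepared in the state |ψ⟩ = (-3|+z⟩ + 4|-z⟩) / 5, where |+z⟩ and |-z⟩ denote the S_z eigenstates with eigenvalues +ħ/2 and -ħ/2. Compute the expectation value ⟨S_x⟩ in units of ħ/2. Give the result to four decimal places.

⟨σ_x⟩ = 2 Re(a* b)/(|a|²+|b|²) with a = -3, b = 4.
a* b = -12, so ⟨σ_x⟩ = -24/25.
⟨S_x⟩ = (ħ/2)·⟨σ_x⟩.

-0.9600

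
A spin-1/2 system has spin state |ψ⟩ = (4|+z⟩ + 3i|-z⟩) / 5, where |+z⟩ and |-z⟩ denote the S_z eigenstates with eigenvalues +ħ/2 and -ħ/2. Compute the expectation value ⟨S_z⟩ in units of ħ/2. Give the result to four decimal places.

⟨σ_z⟩ = |a|² - |b|² divided by |a|²+|b|², with a, b the |+z⟩, |-z⟩ amplitudes.
= (16 - 9)/25 = 7/25.
⟨S_z⟩ = (ħ/2)·⟨σ_z⟩.

0.2800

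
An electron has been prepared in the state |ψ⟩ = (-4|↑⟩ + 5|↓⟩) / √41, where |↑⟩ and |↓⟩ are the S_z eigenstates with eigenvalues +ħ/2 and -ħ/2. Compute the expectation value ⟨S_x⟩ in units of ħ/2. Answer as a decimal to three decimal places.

-0.976

⟨σ_x⟩ = 2 Re(a* b)/(|a|²+|b|²) with a = -4, b = 5.
a* b = -20, so ⟨σ_x⟩ = -40/41.
⟨S_x⟩ = (ħ/2)·⟨σ_x⟩.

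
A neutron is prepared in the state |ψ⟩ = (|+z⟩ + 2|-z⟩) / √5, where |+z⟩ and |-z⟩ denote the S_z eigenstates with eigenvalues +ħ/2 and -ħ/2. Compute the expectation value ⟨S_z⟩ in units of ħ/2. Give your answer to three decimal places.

-0.600

⟨σ_z⟩ = |a|² - |b|² divided by |a|²+|b|², with a, b the |+z⟩, |-z⟩ amplitudes.
= (1 - 4)/5 = -3/5.
⟨S_z⟩ = (ħ/2)·⟨σ_z⟩.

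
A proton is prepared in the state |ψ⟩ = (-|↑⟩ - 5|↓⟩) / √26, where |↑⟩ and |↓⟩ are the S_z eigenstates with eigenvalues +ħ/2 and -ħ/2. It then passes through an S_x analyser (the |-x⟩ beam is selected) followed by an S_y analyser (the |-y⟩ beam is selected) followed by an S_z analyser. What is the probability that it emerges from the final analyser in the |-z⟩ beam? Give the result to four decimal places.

First analyser (S_x): P(|-x⟩) = |⟨-x|ψ⟩|² = 16/52.
After stage 1 the state is |-x⟩; P(|-y⟩) = |⟨-y|-x⟩|² = 1/2.
After stage 2 the state is |-y⟩; P(|-z⟩) = |⟨-z|-y⟩|² = 1/2.
Joint probability = 16/52 × 1/2 × 1/2 = 0.0769.

0.0769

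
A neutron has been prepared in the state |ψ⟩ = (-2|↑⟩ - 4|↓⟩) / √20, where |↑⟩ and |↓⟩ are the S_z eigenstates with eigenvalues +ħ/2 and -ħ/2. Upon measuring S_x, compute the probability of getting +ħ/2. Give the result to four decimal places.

|+x⟩ = (|↑⟩ + |↓⟩)/√2, so ⟨+x|ψ⟩ = (-6) / (√2·√20).
P = |-6|² / 40 = 36/40.

0.9000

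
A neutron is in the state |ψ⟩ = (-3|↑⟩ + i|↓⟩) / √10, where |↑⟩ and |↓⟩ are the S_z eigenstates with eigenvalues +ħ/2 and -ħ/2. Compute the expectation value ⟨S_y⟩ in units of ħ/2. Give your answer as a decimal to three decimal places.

⟨σ_y⟩ = 2 Im(a* b)/(|a|²+|b|²) with a = -3, b = i.
a* b = -3i, so ⟨σ_y⟩ = -6/10.
⟨S_y⟩ = (ħ/2)·⟨σ_y⟩.

-0.600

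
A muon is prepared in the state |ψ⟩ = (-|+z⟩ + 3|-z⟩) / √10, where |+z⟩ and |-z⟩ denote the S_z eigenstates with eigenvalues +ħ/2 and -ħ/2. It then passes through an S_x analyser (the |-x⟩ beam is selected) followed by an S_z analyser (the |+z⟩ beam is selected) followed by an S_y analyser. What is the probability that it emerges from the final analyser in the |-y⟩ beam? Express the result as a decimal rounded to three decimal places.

First analyser (S_x): P(|-x⟩) = |⟨-x|ψ⟩|² = 16/20.
After stage 1 the state is |-x⟩; P(|+z⟩) = |⟨+z|-x⟩|² = 1/2.
After stage 2 the state is |+z⟩; P(|-y⟩) = |⟨-y|+z⟩|² = 1/2.
Joint probability = 16/20 × 1/2 × 1/2 = 0.200.

0.200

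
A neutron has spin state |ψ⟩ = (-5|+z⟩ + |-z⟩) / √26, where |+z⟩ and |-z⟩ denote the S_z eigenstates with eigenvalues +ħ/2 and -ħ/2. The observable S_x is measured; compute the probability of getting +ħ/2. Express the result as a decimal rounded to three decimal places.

|+x⟩ = (|+z⟩ + |-z⟩)/√2, so ⟨+x|ψ⟩ = (-4) / (√2·√26).
P = |-4|² / 52 = 16/52.

0.308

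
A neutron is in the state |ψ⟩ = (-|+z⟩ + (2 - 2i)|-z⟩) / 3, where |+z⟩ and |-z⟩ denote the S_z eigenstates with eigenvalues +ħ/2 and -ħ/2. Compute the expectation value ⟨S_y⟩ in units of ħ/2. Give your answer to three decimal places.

0.444

⟨σ_y⟩ = 2 Im(a* b)/(|a|²+|b|²) with a = -1, b = (2 - 2i).
a* b = (-2 + 2i), so ⟨σ_y⟩ = 4/9.
⟨S_y⟩ = (ħ/2)·⟨σ_y⟩.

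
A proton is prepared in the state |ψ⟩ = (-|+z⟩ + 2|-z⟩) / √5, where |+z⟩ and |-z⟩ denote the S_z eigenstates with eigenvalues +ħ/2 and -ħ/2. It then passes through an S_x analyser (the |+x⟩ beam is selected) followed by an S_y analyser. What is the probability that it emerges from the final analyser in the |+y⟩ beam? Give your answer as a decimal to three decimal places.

First analyser (S_x): P(|+x⟩) = |⟨+x|ψ⟩|² = 1/10.
After stage 1 the state is |+x⟩; P(|+y⟩) = |⟨+y|+x⟩|² = 1/2.
Joint probability = 1/10 × 1/2 = 0.050.

0.050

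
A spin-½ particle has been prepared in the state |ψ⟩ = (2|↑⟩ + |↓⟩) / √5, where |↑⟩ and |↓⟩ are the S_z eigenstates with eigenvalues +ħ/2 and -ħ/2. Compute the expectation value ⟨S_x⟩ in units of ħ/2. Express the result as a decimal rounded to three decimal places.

⟨σ_x⟩ = 2 Re(a* b)/(|a|²+|b|²) with a = 2, b = 1.
a* b = 2, so ⟨σ_x⟩ = 4/5.
⟨S_x⟩ = (ħ/2)·⟨σ_x⟩.

0.800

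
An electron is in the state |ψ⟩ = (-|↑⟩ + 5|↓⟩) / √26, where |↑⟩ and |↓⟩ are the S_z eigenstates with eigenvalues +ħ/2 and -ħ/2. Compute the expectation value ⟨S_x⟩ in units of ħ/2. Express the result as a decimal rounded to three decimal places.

⟨σ_x⟩ = 2 Re(a* b)/(|a|²+|b|²) with a = -1, b = 5.
a* b = -5, so ⟨σ_x⟩ = -10/26.
⟨S_x⟩ = (ħ/2)·⟨σ_x⟩.

-0.385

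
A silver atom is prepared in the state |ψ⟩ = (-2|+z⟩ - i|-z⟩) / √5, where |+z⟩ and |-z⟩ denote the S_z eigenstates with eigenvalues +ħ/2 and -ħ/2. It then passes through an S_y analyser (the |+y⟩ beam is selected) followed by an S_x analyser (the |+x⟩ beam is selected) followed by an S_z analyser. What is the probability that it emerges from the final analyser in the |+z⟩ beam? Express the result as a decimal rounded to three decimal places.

First analyser (S_y): P(|+y⟩) = |⟨+y|ψ⟩|² = 9/10.
After stage 1 the state is |+y⟩; P(|+x⟩) = |⟨+x|+y⟩|² = 1/2.
After stage 2 the state is |+x⟩; P(|+z⟩) = |⟨+z|+x⟩|² = 1/2.
Joint probability = 9/10 × 1/2 × 1/2 = 0.225.

0.225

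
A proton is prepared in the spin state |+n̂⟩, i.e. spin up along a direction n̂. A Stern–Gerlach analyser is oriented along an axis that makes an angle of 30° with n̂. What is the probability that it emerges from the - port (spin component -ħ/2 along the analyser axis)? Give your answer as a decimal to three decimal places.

For spin-½, the probability of finding spin-up along an axis at angle θ to the initial spin direction is cos²(θ/2); spin-down is sin²(θ/2).
θ = 30°, so P = sin²(15°) ≈ 0.067.

0.067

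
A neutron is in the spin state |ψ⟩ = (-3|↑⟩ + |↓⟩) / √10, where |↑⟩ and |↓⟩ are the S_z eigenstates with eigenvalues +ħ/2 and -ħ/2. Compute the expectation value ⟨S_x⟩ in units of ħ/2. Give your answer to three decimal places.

⟨σ_x⟩ = 2 Re(a* b)/(|a|²+|b|²) with a = -3, b = 1.
a* b = -3, so ⟨σ_x⟩ = -6/10.
⟨S_x⟩ = (ħ/2)·⟨σ_x⟩.

-0.600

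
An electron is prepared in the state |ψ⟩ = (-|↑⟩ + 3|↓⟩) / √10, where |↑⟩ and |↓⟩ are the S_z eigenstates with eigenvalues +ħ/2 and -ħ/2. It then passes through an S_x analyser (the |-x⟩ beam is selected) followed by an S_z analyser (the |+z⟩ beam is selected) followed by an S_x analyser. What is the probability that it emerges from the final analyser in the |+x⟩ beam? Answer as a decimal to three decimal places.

First analyser (S_x): P(|-x⟩) = |⟨-x|ψ⟩|² = 16/20.
After stage 1 the state is |-x⟩; P(|+z⟩) = |⟨+z|-x⟩|² = 1/2.
After stage 2 the state is |+z⟩; P(|+x⟩) = |⟨+x|+z⟩|² = 1/2.
Joint probability = 16/20 × 1/2 × 1/2 = 0.200.

0.200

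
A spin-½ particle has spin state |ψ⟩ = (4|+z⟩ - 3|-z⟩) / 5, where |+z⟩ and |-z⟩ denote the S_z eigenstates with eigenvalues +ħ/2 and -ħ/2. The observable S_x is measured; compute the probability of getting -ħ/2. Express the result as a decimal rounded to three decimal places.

|-x⟩ = (|+z⟩ - |-z⟩)/√2, so ⟨-x|ψ⟩ = (7) / (√2·5).
P = |7|² / 50 = 49/50.

0.980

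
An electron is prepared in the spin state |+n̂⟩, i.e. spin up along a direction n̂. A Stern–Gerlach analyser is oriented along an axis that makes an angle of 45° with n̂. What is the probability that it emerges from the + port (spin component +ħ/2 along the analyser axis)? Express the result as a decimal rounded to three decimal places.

For spin-½, the probability of finding spin-up along an axis at angle θ to the initial spin direction is cos²(θ/2); spin-down is sin²(θ/2).
θ = 45°, so P = cos²(22.5°) ≈ 0.854.

0.854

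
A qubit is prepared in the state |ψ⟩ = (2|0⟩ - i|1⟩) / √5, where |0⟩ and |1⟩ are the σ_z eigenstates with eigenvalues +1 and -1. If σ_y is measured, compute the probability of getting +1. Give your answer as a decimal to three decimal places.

|+y⟩ = (|0⟩ + i|1⟩)/√2, so ⟨+y|ψ⟩ = (1) / (√2·√5).
P = |1|² / 10 = 1/10.

0.100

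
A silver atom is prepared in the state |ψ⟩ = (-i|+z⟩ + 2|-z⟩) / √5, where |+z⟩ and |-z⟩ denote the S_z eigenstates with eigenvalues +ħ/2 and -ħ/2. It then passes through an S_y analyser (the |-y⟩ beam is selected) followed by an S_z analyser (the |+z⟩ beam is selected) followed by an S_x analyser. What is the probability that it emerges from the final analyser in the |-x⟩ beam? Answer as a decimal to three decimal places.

First analyser (S_y): P(|-y⟩) = |⟨-y|ψ⟩|² = 1/10.
After stage 1 the state is |-y⟩; P(|+z⟩) = |⟨+z|-y⟩|² = 1/2.
After stage 2 the state is |+z⟩; P(|-x⟩) = |⟨-x|+z⟩|² = 1/2.
Joint probability = 1/10 × 1/2 × 1/2 = 0.025.

0.025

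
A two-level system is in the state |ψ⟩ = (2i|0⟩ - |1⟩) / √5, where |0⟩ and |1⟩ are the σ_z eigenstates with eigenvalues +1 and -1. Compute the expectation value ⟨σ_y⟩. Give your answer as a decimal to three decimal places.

0.800

⟨σ_y⟩ = 2 Im(a* b)/(|a|²+|b|²) with a = 2i, b = -1.
a* b = 2i, so ⟨σ_y⟩ = 4/5.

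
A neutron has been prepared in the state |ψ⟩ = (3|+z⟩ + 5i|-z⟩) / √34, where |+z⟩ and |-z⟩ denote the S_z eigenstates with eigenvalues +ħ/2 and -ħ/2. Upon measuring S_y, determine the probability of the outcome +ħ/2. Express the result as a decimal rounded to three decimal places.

0.941

|+y⟩ = (|+z⟩ + i|-z⟩)/√2, so ⟨+y|ψ⟩ = (8) / (√2·√34).
P = |8|² / 68 = 64/68.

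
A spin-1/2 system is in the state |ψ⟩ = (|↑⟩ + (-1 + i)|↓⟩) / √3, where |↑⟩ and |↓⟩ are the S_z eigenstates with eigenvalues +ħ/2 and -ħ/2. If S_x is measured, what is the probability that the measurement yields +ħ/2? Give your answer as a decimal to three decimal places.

0.167

|+x⟩ = (|↑⟩ + |↓⟩)/√2, so ⟨+x|ψ⟩ = (i) / (√2·√3).
P = |i|² / 6 = 1/6.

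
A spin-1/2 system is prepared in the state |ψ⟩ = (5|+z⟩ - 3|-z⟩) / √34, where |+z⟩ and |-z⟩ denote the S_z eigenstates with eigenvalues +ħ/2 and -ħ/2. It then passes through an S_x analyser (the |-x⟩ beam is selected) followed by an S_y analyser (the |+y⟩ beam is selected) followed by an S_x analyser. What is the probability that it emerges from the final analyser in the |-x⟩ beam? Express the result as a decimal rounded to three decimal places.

First analyser (S_x): P(|-x⟩) = |⟨-x|ψ⟩|² = 64/68.
After stage 1 the state is |-x⟩; P(|+y⟩) = |⟨+y|-x⟩|² = 1/2.
After stage 2 the state is |+y⟩; P(|-x⟩) = |⟨-x|+y⟩|² = 1/2.
Joint probability = 64/68 × 1/2 × 1/2 = 0.235.

0.235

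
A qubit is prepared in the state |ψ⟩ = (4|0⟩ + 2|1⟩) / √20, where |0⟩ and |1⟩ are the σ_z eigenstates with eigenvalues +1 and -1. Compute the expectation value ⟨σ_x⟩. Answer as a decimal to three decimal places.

0.800

⟨σ_x⟩ = 2 Re(a* b)/(|a|²+|b|²) with a = 4, b = 2.
a* b = 8, so ⟨σ_x⟩ = 16/20.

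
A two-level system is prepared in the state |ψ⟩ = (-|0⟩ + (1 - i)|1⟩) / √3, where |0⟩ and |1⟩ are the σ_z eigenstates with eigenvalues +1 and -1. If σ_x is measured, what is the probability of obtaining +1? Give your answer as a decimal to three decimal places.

0.167

|+x⟩ = (|0⟩ + |1⟩)/√2, so ⟨+x|ψ⟩ = (-i) / (√2·√3).
P = |-i|² / 6 = 1/6.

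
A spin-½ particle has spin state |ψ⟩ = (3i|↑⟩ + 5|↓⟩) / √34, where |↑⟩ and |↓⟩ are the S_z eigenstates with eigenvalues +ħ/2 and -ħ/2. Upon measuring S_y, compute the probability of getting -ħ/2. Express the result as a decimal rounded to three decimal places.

0.941

|-y⟩ = (|↑⟩ - i|↓⟩)/√2, so ⟨-y|ψ⟩ = (8i) / (√2·√34).
P = |8i|² / 68 = 64/68.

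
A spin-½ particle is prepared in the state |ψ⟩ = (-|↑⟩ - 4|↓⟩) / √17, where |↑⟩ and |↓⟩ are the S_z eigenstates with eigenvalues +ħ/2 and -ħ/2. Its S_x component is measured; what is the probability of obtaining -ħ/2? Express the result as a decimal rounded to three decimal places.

0.265

|-x⟩ = (|↑⟩ - |↓⟩)/√2, so ⟨-x|ψ⟩ = (3) / (√2·√17).
P = |3|² / 34 = 9/34.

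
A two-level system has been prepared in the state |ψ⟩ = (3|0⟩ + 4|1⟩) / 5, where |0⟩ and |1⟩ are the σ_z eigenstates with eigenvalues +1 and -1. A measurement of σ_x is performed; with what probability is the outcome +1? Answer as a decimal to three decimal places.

|+x⟩ = (|0⟩ + |1⟩)/√2, so ⟨+x|ψ⟩ = (7) / (√2·5).
P = |7|² / 50 = 49/50.

0.980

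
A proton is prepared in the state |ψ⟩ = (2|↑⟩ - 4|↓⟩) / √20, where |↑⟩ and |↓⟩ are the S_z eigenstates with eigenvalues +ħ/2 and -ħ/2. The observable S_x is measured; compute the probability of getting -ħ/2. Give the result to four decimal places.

|-x⟩ = (|↑⟩ - |↓⟩)/√2, so ⟨-x|ψ⟩ = (6) / (√2·√20).
P = |6|² / 40 = 36/40.

0.9000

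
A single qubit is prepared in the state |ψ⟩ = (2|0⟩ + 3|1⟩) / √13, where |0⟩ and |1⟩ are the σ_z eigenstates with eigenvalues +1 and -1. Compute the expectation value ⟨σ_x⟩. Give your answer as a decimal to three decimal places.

⟨σ_x⟩ = 2 Re(a* b)/(|a|²+|b|²) with a = 2, b = 3.
a* b = 6, so ⟨σ_x⟩ = 12/13.

0.923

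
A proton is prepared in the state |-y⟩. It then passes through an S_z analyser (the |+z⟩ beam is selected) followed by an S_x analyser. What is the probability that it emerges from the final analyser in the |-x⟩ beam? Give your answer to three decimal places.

0.250

First analyser (S_z): from |-y⟩, P(|+z⟩) = 1/2.
After stage 1 the state is |+z⟩; P(|-x⟩) = |⟨-x|+z⟩|² = 1/2.
Joint probability = 1/2 × 1/2 = 0.250.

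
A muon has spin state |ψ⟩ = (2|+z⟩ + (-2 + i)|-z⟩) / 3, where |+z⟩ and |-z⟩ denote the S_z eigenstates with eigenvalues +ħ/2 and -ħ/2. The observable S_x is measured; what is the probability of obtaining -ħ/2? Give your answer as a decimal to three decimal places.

|-x⟩ = (|+z⟩ - |-z⟩)/√2, so ⟨-x|ψ⟩ = (4 - i) / (√2·3).
P = |4 - i|² / 18 = 17/18.

0.944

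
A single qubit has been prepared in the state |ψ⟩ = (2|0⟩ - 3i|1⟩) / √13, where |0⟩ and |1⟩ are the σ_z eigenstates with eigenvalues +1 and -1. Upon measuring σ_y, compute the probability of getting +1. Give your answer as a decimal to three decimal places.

0.038

|+y⟩ = (|0⟩ + i|1⟩)/√2, so ⟨+y|ψ⟩ = (-1) / (√2·√13).
P = |-1|² / 26 = 1/26.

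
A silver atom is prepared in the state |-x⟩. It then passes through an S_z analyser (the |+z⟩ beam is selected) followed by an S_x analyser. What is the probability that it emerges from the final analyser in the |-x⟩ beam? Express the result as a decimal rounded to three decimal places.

First analyser (S_z): from |-x⟩, P(|+z⟩) = 1/2.
After stage 1 the state is |+z⟩; P(|-x⟩) = |⟨-x|+z⟩|² = 1/2.
Joint probability = 1/2 × 1/2 = 0.250.

0.250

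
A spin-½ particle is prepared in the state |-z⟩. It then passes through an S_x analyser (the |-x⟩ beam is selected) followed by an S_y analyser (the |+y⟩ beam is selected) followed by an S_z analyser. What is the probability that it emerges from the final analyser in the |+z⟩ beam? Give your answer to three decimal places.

0.125

First analyser (S_x): from |-z⟩, P(|-x⟩) = 1/2.
After stage 1 the state is |-x⟩; P(|+y⟩) = |⟨+y|-x⟩|² = 1/2.
After stage 2 the state is |+y⟩; P(|+z⟩) = |⟨+z|+y⟩|² = 1/2.
Joint probability = 1/2 × 1/2 × 1/2 = 0.125.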